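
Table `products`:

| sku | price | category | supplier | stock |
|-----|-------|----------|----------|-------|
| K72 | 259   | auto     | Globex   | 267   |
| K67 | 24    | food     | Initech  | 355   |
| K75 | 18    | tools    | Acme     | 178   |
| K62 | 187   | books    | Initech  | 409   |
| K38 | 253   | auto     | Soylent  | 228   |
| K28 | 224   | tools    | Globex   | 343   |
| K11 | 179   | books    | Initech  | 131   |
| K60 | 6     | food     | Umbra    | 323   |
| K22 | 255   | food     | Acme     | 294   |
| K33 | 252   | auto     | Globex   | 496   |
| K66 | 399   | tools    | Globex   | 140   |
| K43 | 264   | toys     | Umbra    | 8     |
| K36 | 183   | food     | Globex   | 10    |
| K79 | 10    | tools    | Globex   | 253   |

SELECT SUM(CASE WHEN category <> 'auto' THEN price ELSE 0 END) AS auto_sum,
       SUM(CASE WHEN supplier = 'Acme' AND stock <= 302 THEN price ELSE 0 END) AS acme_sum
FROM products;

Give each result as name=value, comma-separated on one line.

[auto_sum: category <> 'auto']
sku=K72: ✗
sku=K67: ✓ → 24
sku=K75: ✓ → 18
sku=K62: ✓ → 187
sku=K38: ✗
sku=K28: ✓ → 224
sku=K11: ✓ → 179
sku=K60: ✓ → 6
sku=K22: ✓ → 255
sku=K33: ✗
sku=K66: ✓ → 399
sku=K43: ✓ → 264
sku=K36: ✓ → 183
sku=K79: ✓ → 10
auto_sum = 24 + 18 + 187 + 224 + 179 + 6 + 255 + 399 + 264 + 183 + 10 = 1749
—
[acme_sum: supplier = 'Acme' AND stock <= 302]
sku=K72: ✗
sku=K67: ✗
sku=K75: ✓ → 18
sku=K62: ✗
sku=K38: ✗
sku=K28: ✗
sku=K11: ✗
sku=K60: ✗
sku=K22: ✓ → 255
sku=K33: ✗
sku=K66: ✗
sku=K43: ✗
sku=K36: ✗
sku=K79: ✗
acme_sum = 18 + 255 = 273

auto_sum=1749, acme_sum=273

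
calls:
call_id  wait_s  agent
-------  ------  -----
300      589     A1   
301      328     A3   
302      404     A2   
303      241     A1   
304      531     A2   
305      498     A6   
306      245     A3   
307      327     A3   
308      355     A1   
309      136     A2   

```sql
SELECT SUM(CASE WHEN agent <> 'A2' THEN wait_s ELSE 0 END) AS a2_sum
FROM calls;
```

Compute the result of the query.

call_id=300: ✓ → 589
call_id=301: ✓ → 328
call_id=302: ✗
call_id=303: ✓ → 241
call_id=304: ✗
call_id=305: ✓ → 498
call_id=306: ✓ → 245
call_id=307: ✓ → 327
call_id=308: ✓ → 355
call_id=309: ✗
a2_sum = 589 + 328 + 241 + 498 + 245 + 327 + 355 = 2583

2583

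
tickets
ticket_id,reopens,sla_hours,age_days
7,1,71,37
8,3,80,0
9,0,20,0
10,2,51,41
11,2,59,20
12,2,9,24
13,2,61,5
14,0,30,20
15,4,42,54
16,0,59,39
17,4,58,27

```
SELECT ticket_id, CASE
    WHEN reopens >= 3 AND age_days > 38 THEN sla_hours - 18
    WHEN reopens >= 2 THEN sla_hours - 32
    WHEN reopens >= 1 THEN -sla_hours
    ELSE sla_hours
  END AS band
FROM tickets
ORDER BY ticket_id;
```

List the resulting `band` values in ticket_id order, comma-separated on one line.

ticket_id=7: reopens >= 1 → -71
ticket_id=8: reopens >= 2 → 48
ticket_id=9: ELSE → 20
ticket_id=10: reopens >= 2 → 19
ticket_id=11: reopens >= 2 → 27
ticket_id=12: reopens >= 2 → -23
ticket_id=13: reopens >= 2 → 29
ticket_id=14: ELSE → 30
ticket_id=15: reopens >= 3 AND age_days > 38 → 24
ticket_id=16: ELSE → 59
ticket_id=17: reopens >= 2 → 26

-71, 48, 20, 19, 27, -23, 29, 30, 24, 59, 26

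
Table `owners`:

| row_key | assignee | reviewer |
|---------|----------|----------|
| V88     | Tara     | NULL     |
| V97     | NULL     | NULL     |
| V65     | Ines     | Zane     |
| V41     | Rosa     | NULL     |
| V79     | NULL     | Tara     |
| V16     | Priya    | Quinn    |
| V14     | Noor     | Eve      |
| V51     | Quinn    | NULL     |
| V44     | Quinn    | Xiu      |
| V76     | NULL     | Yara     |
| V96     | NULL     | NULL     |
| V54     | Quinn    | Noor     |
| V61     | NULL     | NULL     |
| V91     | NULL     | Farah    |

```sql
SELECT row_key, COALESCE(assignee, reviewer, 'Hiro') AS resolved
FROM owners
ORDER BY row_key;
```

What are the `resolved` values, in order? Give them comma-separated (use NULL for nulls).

row_key=V14: assignee=Noor → Noor
row_key=V16: assignee=Priya → Priya
row_key=V41: assignee=Rosa → Rosa
row_key=V44: assignee=Quinn → Quinn
row_key=V51: assignee=Quinn → Quinn
row_key=V54: assignee=Quinn → Quinn
row_key=V61: assignee=NULL, reviewer=NULL, → literal Hiro → Hiro
row_key=V65: assignee=Ines → Ines
row_key=V76: assignee=NULL, reviewer=Yara → Yara
row_key=V79: assignee=NULL, reviewer=Tara → Tara
row_key=V88: assignee=Tara → Tara
row_key=V91: assignee=NULL, reviewer=Farah → Farah
row_key=V96: assignee=NULL, reviewer=NULL, → literal Hiro → Hiro
row_key=V97: assignee=NULL, reviewer=NULL, → literal Hiro → Hiro

Noor, Priya, Rosa, Quinn, Quinn, Quinn, Hiro, Ines, Yara, Tara, Tara, Farah, Hiro, Hiro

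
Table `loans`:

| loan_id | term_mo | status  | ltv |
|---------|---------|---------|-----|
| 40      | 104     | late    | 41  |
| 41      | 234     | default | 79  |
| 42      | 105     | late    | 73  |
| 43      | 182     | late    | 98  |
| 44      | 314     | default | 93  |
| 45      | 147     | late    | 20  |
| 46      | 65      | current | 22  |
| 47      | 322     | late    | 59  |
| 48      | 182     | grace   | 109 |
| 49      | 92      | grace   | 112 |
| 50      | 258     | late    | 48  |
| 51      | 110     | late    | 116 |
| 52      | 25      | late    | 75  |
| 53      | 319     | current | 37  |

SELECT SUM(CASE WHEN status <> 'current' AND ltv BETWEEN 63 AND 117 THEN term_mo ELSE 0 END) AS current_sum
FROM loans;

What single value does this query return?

loan_id=40: ✗
loan_id=41: ✓ → 234
loan_id=42: ✓ → 105
loan_id=43: ✓ → 182
loan_id=44: ✓ → 314
loan_id=45: ✗
loan_id=46: ✗
loan_id=47: ✗
loan_id=48: ✓ → 182
loan_id=49: ✓ → 92
loan_id=50: ✗
loan_id=51: ✓ → 110
loan_id=52: ✓ → 25
loan_id=53: ✗
current_sum = 234 + 105 + 182 + 314 + 182 + 92 + 110 + 25 = 1244

1244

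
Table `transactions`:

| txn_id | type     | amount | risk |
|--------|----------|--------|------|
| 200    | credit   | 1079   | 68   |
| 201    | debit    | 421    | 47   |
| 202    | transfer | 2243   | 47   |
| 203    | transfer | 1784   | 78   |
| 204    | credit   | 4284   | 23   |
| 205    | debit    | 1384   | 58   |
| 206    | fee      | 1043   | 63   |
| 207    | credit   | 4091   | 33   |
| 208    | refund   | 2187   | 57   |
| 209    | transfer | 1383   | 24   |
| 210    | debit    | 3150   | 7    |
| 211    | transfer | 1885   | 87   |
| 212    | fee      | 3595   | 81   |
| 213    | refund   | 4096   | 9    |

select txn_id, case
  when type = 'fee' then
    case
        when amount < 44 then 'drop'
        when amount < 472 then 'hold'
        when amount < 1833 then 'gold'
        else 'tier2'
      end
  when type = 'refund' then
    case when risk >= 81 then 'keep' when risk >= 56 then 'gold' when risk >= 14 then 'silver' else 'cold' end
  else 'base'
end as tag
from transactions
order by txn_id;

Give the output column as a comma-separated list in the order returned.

txn_id=200: type='credit' → outer ELSE → base
txn_id=201: type='debit' → outer ELSE → base
txn_id=202: type='transfer' → outer ELSE → base
txn_id=203: type='transfer' → outer ELSE → base
txn_id=204: type='credit' → outer ELSE → base
txn_id=205: type='debit' → outer ELSE → base
txn_id=206: type='fee' → inner[amount < 1833] → gold
txn_id=207: type='credit' → outer ELSE → base
txn_id=208: type='refund' → inner[risk >= 56] → gold
txn_id=209: type='transfer' → outer ELSE → base
txn_id=210: type='debit' → outer ELSE → base
txn_id=211: type='transfer' → outer ELSE → base
txn_id=212: type='fee' → inner[ELSE] → tier2
txn_id=213: type='refund' → inner[ELSE] → cold

base, base, base, base, base, base, gold, base, gold, base, base, base, tier2, cold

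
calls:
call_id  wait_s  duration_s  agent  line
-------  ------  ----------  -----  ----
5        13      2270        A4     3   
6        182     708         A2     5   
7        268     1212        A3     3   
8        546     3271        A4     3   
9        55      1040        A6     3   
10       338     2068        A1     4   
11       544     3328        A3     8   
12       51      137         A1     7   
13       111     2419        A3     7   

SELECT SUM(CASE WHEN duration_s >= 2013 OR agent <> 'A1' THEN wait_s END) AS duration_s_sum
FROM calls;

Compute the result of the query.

2057

call_id=5: ✓ → 13
call_id=6: ✓ → 182
call_id=7: ✓ → 268
call_id=8: ✓ → 546
call_id=9: ✓ → 55
call_id=10: ✓ → 338
call_id=11: ✓ → 544
call_id=12: ✗
call_id=13: ✓ → 111
duration_s_sum = 13 + 182 + 268 + 546 + 55 + 338 + 544 + 111 = 2057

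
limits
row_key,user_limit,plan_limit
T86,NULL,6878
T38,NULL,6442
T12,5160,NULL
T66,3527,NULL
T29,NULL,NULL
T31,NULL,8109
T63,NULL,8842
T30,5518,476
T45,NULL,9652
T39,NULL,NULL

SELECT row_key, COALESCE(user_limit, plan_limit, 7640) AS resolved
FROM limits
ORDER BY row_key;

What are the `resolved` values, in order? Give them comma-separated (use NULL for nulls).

row_key=T12: user_limit=5160 → 5160
row_key=T29: user_limit=NULL, plan_limit=NULL, → literal 7640 → 7640
row_key=T30: user_limit=5518 → 5518
row_key=T31: user_limit=NULL, plan_limit=8109 → 8109
row_key=T38: user_limit=NULL, plan_limit=6442 → 6442
row_key=T39: user_limit=NULL, plan_limit=NULL, → literal 7640 → 7640
row_key=T45: user_limit=NULL, plan_limit=9652 → 9652
row_key=T63: user_limit=NULL, plan_limit=8842 → 8842
row_key=T66: user_limit=3527 → 3527
row_key=T86: user_limit=NULL, plan_limit=6878 → 6878

5160, 7640, 5518, 8109, 6442, 7640, 9652, 8842, 3527, 6878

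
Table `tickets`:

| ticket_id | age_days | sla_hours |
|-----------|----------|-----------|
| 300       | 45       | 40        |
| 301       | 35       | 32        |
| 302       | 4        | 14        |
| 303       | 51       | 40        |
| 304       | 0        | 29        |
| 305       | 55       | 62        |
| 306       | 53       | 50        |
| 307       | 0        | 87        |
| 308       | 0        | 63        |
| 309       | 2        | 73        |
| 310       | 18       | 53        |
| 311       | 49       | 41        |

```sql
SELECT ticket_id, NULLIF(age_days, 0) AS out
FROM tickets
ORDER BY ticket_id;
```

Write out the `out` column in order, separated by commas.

ticket_id=300: age_days=45 vs 0: differ → 45
ticket_id=301: age_days=35 vs 0: differ → 35
ticket_id=302: age_days=4 vs 0: differ → 4
ticket_id=303: age_days=51 vs 0: differ → 51
ticket_id=304: age_days=0 vs 0: equal → NULL
ticket_id=305: age_days=55 vs 0: differ → 55
ticket_id=306: age_days=53 vs 0: differ → 53
ticket_id=307: age_days=0 vs 0: equal → NULL
ticket_id=308: age_days=0 vs 0: equal → NULL
ticket_id=309: age_days=2 vs 0: differ → 2
ticket_id=310: age_days=18 vs 0: differ → 18
ticket_id=311: age_days=49 vs 0: differ → 49

45, 35, 4, 51, NULL, 55, 53, NULL, NULL, 2, 18, 49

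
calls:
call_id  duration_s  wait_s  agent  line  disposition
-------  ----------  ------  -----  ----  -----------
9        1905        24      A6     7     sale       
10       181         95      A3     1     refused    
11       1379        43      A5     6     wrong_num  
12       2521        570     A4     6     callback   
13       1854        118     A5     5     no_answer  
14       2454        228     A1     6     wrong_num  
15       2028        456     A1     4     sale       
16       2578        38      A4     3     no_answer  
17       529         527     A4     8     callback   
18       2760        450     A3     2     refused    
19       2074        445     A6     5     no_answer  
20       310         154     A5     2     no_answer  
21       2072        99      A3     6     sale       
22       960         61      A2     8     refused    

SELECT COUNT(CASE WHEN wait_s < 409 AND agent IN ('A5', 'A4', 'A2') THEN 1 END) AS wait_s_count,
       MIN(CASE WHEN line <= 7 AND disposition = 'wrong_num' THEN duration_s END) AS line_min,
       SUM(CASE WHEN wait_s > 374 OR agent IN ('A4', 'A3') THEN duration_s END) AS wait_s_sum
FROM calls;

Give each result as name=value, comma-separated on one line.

wait_s_count=5, line_min=1379, wait_s_sum=14743

[wait_s_count: wait_s < 409 AND agent IN ('A5', 'A4', 'A2')]
call_id=9: ✗
call_id=10: ✗
call_id=11: ✓ → 1
call_id=12: ✗
call_id=13: ✓ → 1
call_id=14: ✗
call_id=15: ✗
call_id=16: ✓ → 1
call_id=17: ✗
call_id=18: ✗
call_id=19: ✗
call_id=20: ✓ → 1
call_id=21: ✗
call_id=22: ✓ → 1
wait_s_count = COUNT(1, 1, 1, 1, 1) = 5
—
[line_min: line <= 7 AND disposition = 'wrong_num']
call_id=9: ✗
call_id=10: ✗
call_id=11: ✓ → 1379
call_id=12: ✗
call_id=13: ✗
call_id=14: ✓ → 2454
call_id=15: ✗
call_id=16: ✗
call_id=17: ✗
call_id=18: ✗
call_id=19: ✗
call_id=20: ✗
call_id=21: ✗
call_id=22: ✗
line_min = MIN(1379, 2454) = 1379
—
[wait_s_sum: wait_s > 374 OR agent IN ('A4', 'A3')]
call_id=9: ✗
call_id=10: ✓ → 181
call_id=11: ✗
call_id=12: ✓ → 2521
call_id=13: ✗
call_id=14: ✗
call_id=15: ✓ → 2028
call_id=16: ✓ → 2578
call_id=17: ✓ → 529
call_id=18: ✓ → 2760
call_id=19: ✓ → 2074
call_id=20: ✗
call_id=21: ✓ → 2072
call_id=22: ✗
wait_s_sum = 181 + 2521 + 2028 + 2578 + 529 + 2760 + 2074 + 2072 = 14743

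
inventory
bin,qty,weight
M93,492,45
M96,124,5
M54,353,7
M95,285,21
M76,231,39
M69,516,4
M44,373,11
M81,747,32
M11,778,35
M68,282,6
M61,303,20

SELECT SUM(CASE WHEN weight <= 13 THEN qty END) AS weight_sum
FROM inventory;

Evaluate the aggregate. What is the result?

1648

bin=M93: ✗
bin=M96: ✓ → 124
bin=M54: ✓ → 353
bin=M95: ✗
bin=M76: ✗
bin=M69: ✓ → 516
bin=M44: ✓ → 373
bin=M81: ✗
bin=M11: ✗
bin=M68: ✓ → 282
bin=M61: ✗
weight_sum = 124 + 353 + 516 + 373 + 282 = 1648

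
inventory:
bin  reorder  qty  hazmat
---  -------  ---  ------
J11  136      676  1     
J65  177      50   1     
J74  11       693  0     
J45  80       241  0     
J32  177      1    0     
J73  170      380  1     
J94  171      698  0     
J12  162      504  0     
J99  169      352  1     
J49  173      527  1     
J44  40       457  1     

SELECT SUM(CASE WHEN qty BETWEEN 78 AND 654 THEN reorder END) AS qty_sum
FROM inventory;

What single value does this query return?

bin=J11: ✗
bin=J65: ✗
bin=J74: ✗
bin=J45: ✓ → 80
bin=J32: ✗
bin=J73: ✓ → 170
bin=J94: ✗
bin=J12: ✓ → 162
bin=J99: ✓ → 169
bin=J49: ✓ → 173
bin=J44: ✓ → 40
qty_sum = 80 + 170 + 162 + 169 + 173 + 40 = 794

794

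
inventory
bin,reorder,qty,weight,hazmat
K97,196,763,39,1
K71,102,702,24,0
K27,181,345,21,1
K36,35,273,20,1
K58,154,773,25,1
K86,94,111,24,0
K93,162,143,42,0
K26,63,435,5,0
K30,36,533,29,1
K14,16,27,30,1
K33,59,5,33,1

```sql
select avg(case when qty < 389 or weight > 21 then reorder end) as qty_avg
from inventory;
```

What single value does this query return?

103.5

bin=K97: ✓ → 196
bin=K71: ✓ → 102
bin=K27: ✓ → 181
bin=K36: ✓ → 35
bin=K58: ✓ → 154
bin=K86: ✓ → 94
bin=K93: ✓ → 162
bin=K26: ✗
bin=K30: ✓ → 36
bin=K14: ✓ → 16
bin=K33: ✓ → 59
qty_avg = (196 + 102 + 181 + 35 + 154 + 94 + 162 + 36 + 16 + 59) / 10 = 103.5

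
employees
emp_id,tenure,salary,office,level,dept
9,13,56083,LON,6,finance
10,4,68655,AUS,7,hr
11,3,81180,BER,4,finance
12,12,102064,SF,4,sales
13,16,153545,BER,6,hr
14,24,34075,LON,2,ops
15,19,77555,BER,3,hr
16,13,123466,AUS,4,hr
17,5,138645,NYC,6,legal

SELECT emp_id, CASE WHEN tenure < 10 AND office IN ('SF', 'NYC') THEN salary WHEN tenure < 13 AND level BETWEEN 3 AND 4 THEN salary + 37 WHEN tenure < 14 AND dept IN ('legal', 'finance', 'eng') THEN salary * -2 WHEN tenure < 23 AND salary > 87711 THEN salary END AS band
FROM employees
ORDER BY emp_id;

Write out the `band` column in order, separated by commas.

-112166, NULL, 81217, 102101, 153545, NULL, NULL, 123466, 138645

emp_id=9: tenure < 14 AND dept IN ('legal', 'finance', 'eng') → -112166
emp_id=10: (no match → NULL) → NULL
emp_id=11: tenure < 13 AND level BETWEEN 3 AND 4 → 81217
emp_id=12: tenure < 13 AND level BETWEEN 3 AND 4 → 102101
emp_id=13: tenure < 23 AND salary > 87711 → 153545
emp_id=14: (no match → NULL) → NULL
emp_id=15: (no match → NULL) → NULL
emp_id=16: tenure < 23 AND salary > 87711 → 123466
emp_id=17: tenure < 10 AND office IN ('SF', 'NYC') → 138645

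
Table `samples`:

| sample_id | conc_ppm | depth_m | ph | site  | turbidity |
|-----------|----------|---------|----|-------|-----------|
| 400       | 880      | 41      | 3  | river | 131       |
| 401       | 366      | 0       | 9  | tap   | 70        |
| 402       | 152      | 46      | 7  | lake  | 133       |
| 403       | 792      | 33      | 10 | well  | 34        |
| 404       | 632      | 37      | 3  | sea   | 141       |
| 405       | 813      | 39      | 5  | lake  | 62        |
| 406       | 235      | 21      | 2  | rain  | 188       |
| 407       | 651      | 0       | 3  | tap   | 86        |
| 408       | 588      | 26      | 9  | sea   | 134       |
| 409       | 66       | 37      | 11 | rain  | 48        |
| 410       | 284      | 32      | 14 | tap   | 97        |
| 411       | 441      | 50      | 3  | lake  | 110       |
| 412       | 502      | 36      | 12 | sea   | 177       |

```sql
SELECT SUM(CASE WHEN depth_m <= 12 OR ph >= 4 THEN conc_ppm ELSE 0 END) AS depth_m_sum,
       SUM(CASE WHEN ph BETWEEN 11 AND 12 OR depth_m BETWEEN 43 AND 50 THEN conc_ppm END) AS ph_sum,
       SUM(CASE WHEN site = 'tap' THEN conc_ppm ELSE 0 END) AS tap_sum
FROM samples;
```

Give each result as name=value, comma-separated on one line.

depth_m_sum=4214, ph_sum=1161, tap_sum=1301

[depth_m_sum: depth_m <= 12 OR ph >= 4]
sample_id=400: ✗
sample_id=401: ✓ → 366
sample_id=402: ✓ → 152
sample_id=403: ✓ → 792
sample_id=404: ✗
sample_id=405: ✓ → 813
sample_id=406: ✗
sample_id=407: ✓ → 651
sample_id=408: ✓ → 588
sample_id=409: ✓ → 66
sample_id=410: ✓ → 284
sample_id=411: ✗
sample_id=412: ✓ → 502
depth_m_sum = 366 + 152 + 792 + 813 + 651 + 588 + 66 + 284 + 502 = 4214
—
[ph_sum: ph BETWEEN 11 AND 12 OR depth_m BETWEEN 43 AND 50]
sample_id=400: ✗
sample_id=401: ✗
sample_id=402: ✓ → 152
sample_id=403: ✗
sample_id=404: ✗
sample_id=405: ✗
sample_id=406: ✗
sample_id=407: ✗
sample_id=408: ✗
sample_id=409: ✓ → 66
sample_id=410: ✗
sample_id=411: ✓ → 441
sample_id=412: ✓ → 502
ph_sum = 152 + 66 + 441 + 502 = 1161
—
[tap_sum: site = 'tap']
sample_id=400: ✗
sample_id=401: ✓ → 366
sample_id=402: ✗
sample_id=403: ✗
sample_id=404: ✗
sample_id=405: ✗
sample_id=406: ✗
sample_id=407: ✓ → 651
sample_id=408: ✗
sample_id=409: ✗
sample_id=410: ✓ → 284
sample_id=411: ✗
sample_id=412: ✗
tap_sum = 366 + 651 + 284 = 1301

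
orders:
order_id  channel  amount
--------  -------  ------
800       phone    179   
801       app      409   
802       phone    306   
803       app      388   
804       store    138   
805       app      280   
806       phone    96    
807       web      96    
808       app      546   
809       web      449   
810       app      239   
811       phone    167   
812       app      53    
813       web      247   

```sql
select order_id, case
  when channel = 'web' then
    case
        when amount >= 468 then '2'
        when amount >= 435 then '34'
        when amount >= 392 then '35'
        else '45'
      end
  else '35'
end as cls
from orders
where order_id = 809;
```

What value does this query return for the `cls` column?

order_id = 809: channel=web, amount=449.
channel='web' → inner[amount >= 435] → 34

34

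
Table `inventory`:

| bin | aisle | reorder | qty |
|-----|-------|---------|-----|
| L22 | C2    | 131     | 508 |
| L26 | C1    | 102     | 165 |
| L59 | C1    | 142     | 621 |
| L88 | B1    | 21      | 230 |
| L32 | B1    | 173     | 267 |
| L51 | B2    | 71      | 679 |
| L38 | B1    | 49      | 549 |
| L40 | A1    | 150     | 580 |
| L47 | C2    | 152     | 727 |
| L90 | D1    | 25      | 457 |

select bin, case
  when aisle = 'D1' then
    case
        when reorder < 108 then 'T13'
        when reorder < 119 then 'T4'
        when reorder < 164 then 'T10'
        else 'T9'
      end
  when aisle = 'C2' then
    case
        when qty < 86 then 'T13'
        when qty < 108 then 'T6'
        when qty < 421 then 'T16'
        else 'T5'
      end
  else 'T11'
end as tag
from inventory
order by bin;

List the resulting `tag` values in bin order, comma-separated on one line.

T5, T11, T11, T11, T11, T5, T11, T11, T11, T13

bin=L22: aisle='C2' → inner[ELSE] → T5
bin=L26: aisle='C1' → outer ELSE → T11
bin=L32: aisle='B1' → outer ELSE → T11
bin=L38: aisle='B1' → outer ELSE → T11
bin=L40: aisle='A1' → outer ELSE → T11
bin=L47: aisle='C2' → inner[ELSE] → T5
bin=L51: aisle='B2' → outer ELSE → T11
bin=L59: aisle='C1' → outer ELSE → T11
bin=L88: aisle='B1' → outer ELSE → T11
bin=L90: aisle='D1' → inner[reorder < 108] → T13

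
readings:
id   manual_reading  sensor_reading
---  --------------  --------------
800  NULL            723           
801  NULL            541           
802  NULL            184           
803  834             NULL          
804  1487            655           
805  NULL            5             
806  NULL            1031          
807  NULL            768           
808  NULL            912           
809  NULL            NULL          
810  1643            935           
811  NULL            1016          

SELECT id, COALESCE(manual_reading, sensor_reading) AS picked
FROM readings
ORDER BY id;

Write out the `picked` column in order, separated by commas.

723, 541, 184, 834, 1487, 5, 1031, 768, 912, NULL, 1643, 1016

id=800: manual_reading=NULL, sensor_reading=723 → 723
id=801: manual_reading=NULL, sensor_reading=541 → 541
id=802: manual_reading=NULL, sensor_reading=184 → 184
id=803: manual_reading=834 → 834
id=804: manual_reading=1487 → 1487
id=805: manual_reading=NULL, sensor_reading=5 → 5
id=806: manual_reading=NULL, sensor_reading=1031 → 1031
id=807: manual_reading=NULL, sensor_reading=768 → 768
id=808: manual_reading=NULL, sensor_reading=912 → 912
id=809: manual_reading=NULL, sensor_reading=NULL (all NULL) → NULL
id=810: manual_reading=1643 → 1643
id=811: manual_reading=NULL, sensor_reading=1016 → 1016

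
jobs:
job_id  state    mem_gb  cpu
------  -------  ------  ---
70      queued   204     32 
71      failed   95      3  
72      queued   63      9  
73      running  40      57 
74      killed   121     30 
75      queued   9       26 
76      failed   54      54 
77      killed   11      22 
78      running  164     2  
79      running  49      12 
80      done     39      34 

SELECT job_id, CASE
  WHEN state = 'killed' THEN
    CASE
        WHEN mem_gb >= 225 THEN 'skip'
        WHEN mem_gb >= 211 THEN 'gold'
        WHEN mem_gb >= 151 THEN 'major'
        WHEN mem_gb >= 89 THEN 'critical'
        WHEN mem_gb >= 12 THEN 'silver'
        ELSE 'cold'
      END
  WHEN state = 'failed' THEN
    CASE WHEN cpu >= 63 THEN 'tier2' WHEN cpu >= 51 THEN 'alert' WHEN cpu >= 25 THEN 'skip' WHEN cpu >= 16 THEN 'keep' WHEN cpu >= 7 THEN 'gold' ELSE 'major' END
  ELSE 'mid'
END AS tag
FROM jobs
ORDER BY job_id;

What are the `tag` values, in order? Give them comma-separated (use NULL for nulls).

mid, major, mid, mid, critical, mid, alert, cold, mid, mid, mid

job_id=70: state='queued' → outer ELSE → mid
job_id=71: state='failed' → inner[ELSE] → major
job_id=72: state='queued' → outer ELSE → mid
job_id=73: state='running' → outer ELSE → mid
job_id=74: state='killed' → inner[mem_gb >= 89] → critical
job_id=75: state='queued' → outer ELSE → mid
job_id=76: state='failed' → inner[cpu >= 51] → alert
job_id=77: state='killed' → inner[ELSE] → cold
job_id=78: state='running' → outer ELSE → mid
job_id=79: state='running' → outer ELSE → mid
job_id=80: state='done' → outer ELSE → mid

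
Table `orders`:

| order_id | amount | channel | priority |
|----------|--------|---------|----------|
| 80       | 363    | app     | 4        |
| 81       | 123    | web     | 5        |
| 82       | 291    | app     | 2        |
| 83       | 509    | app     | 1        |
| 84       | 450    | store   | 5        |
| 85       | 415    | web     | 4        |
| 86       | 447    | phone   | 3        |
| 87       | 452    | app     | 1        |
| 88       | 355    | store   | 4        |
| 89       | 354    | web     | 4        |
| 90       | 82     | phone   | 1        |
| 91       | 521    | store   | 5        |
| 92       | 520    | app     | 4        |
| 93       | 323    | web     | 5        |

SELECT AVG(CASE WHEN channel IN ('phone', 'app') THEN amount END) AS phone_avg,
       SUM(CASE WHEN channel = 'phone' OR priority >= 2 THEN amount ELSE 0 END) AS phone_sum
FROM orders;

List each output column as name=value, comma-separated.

[phone_avg: channel IN ('phone', 'app')]
order_id=80: ✓ → 363
order_id=81: ✗
order_id=82: ✓ → 291
order_id=83: ✓ → 509
order_id=84: ✗
order_id=85: ✗
order_id=86: ✓ → 447
order_id=87: ✓ → 452
order_id=88: ✗
order_id=89: ✗
order_id=90: ✓ → 82
order_id=91: ✗
order_id=92: ✓ → 520
order_id=93: ✗
phone_avg = (363 + 291 + 509 + 447 + 452 + 82 + 520) / 7 = 380.5714285714
—
[phone_sum: channel = 'phone' OR priority >= 2]
order_id=80: ✓ → 363
order_id=81: ✓ → 123
order_id=82: ✓ → 291
order_id=83: ✗
order_id=84: ✓ → 450
order_id=85: ✓ → 415
order_id=86: ✓ → 447
order_id=87: ✗
order_id=88: ✓ → 355
order_id=89: ✓ → 354
order_id=90: ✓ → 82
order_id=91: ✓ → 521
order_id=92: ✓ → 520
order_id=93: ✓ → 323
phone_sum = 363 + 123 + 291 + 450 + 415 + 447 + 355 + 354 + 82 + 521 + 520 + 323 = 4244

phone_avg=380.5714285714, phone_sum=4244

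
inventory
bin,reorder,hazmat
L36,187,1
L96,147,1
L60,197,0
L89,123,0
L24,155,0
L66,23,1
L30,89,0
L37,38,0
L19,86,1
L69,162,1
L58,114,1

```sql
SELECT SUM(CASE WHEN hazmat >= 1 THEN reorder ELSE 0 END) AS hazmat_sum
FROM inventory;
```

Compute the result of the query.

bin=L36: ✓ → 187
bin=L96: ✓ → 147
bin=L60: ✗
bin=L89: ✗
bin=L24: ✗
bin=L66: ✓ → 23
bin=L30: ✗
bin=L37: ✗
bin=L19: ✓ → 86
bin=L69: ✓ → 162
bin=L58: ✓ → 114
hazmat_sum = 187 + 147 + 23 + 86 + 162 + 114 = 719

719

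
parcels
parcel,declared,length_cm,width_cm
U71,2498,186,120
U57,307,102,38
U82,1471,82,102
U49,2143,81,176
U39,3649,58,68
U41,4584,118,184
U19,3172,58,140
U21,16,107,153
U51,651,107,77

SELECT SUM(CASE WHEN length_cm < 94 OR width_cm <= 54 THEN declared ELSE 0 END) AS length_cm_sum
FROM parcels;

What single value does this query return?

parcel=U71: ✗
parcel=U57: ✓ → 307
parcel=U82: ✓ → 1471
parcel=U49: ✓ → 2143
parcel=U39: ✓ → 3649
parcel=U41: ✗
parcel=U19: ✓ → 3172
parcel=U21: ✗
parcel=U51: ✗
length_cm_sum = 307 + 1471 + 2143 + 3649 + 3172 = 10742

10742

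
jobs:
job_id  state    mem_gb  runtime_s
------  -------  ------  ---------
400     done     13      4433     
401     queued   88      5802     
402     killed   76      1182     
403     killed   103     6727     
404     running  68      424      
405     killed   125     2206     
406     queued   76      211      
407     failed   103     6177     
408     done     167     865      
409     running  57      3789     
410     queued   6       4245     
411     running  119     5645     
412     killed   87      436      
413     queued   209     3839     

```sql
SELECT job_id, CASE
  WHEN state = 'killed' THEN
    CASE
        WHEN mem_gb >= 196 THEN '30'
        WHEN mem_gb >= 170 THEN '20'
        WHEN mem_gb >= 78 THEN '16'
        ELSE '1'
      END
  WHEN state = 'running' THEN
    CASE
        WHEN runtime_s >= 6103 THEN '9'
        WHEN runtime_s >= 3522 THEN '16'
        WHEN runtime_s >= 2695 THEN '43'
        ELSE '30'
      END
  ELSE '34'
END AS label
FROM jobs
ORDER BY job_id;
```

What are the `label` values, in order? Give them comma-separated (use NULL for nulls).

job_id=400: state='done' → outer ELSE → 34
job_id=401: state='queued' → outer ELSE → 34
job_id=402: state='killed' → inner[ELSE] → 1
job_id=403: state='killed' → inner[mem_gb >= 78] → 16
job_id=404: state='running' → inner[ELSE] → 30
job_id=405: state='killed' → inner[mem_gb >= 78] → 16
job_id=406: state='queued' → outer ELSE → 34
job_id=407: state='failed' → outer ELSE → 34
job_id=408: state='done' → outer ELSE → 34
job_id=409: state='running' → inner[runtime_s >= 3522] → 16
job_id=410: state='queued' → outer ELSE → 34
job_id=411: state='running' → inner[runtime_s >= 3522] → 16
job_id=412: state='killed' → inner[mem_gb >= 78] → 16
job_id=413: state='queued' → outer ELSE → 34

34, 34, 1, 16, 30, 16, 34, 34, 34, 16, 34, 16, 16, 34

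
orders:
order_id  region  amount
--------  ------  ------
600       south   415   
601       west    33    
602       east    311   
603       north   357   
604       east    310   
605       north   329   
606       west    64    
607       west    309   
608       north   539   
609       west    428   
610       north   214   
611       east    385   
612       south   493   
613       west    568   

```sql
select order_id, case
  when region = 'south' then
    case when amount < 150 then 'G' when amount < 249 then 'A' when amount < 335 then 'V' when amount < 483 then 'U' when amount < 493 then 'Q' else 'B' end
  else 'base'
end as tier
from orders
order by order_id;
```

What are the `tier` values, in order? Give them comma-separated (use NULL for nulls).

order_id=600: region='south' → inner[amount < 483] → U
order_id=601: region='west' → outer ELSE → base
order_id=602: region='east' → outer ELSE → base
order_id=603: region='north' → outer ELSE → base
order_id=604: region='east' → outer ELSE → base
order_id=605: region='north' → outer ELSE → base
order_id=606: region='west' → outer ELSE → base
order_id=607: region='west' → outer ELSE → base
order_id=608: region='north' → outer ELSE → base
order_id=609: region='west' → outer ELSE → base
order_id=610: region='north' → outer ELSE → base
order_id=611: region='east' → outer ELSE → base
order_id=612: region='south' → inner[ELSE] → B
order_id=613: region='west' → outer ELSE → base

U, base, base, base, base, base, base, base, base, base, base, base, B, base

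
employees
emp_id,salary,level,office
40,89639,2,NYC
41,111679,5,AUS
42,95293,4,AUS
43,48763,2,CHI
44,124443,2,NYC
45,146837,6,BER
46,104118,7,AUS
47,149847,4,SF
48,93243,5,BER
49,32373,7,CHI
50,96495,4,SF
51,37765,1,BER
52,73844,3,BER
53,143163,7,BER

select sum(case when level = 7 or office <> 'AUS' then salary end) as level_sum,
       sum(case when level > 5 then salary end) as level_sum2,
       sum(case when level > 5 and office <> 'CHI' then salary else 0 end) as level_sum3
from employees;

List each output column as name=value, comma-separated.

[level_sum: level = 7 or office <> 'AUS']
emp_id=40: ✓ → 89639
emp_id=41: ✗
emp_id=42: ✗
emp_id=43: ✓ → 48763
emp_id=44: ✓ → 124443
emp_id=45: ✓ → 146837
emp_id=46: ✓ → 104118
emp_id=47: ✓ → 149847
emp_id=48: ✓ → 93243
emp_id=49: ✓ → 32373
emp_id=50: ✓ → 96495
emp_id=51: ✓ → 37765
emp_id=52: ✓ → 73844
emp_id=53: ✓ → 143163
level_sum = 89639 + 48763 + 124443 + 146837 + 104118 + 149847 + 93243 + 32373 + 96495 + 37765 + 73844 + 143163 = 1140530
—
[level_sum2: level > 5]
emp_id=40: ✗
emp_id=41: ✗
emp_id=42: ✗
emp_id=43: ✗
emp_id=44: ✗
emp_id=45: ✓ → 146837
emp_id=46: ✓ → 104118
emp_id=47: ✗
emp_id=48: ✗
emp_id=49: ✓ → 32373
emp_id=50: ✗
emp_id=51: ✗
emp_id=52: ✗
emp_id=53: ✓ → 143163
level_sum2 = 146837 + 104118 + 32373 + 143163 = 426491
—
[level_sum3: level > 5 and office <> 'CHI']
emp_id=40: ✗
emp_id=41: ✗
emp_id=42: ✗
emp_id=43: ✗
emp_id=44: ✗
emp_id=45: ✓ → 146837
emp_id=46: ✓ → 104118
emp_id=47: ✗
emp_id=48: ✗
emp_id=49: ✗
emp_id=50: ✗
emp_id=51: ✗
emp_id=52: ✗
emp_id=53: ✓ → 143163
level_sum3 = 146837 + 104118 + 143163 = 394118

level_sum=1140530, level_sum2=426491, level_sum3=394118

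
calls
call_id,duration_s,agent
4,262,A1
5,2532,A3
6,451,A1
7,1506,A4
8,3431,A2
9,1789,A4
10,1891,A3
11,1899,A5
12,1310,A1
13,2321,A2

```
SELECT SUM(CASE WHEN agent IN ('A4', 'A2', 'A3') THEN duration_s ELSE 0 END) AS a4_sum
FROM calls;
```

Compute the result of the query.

13470

call_id=4: ✗
call_id=5: ✓ → 2532
call_id=6: ✗
call_id=7: ✓ → 1506
call_id=8: ✓ → 3431
call_id=9: ✓ → 1789
call_id=10: ✓ → 1891
call_id=11: ✗
call_id=12: ✗
call_id=13: ✓ → 2321
a4_sum = 2532 + 1506 + 3431 + 1789 + 1891 + 2321 = 13470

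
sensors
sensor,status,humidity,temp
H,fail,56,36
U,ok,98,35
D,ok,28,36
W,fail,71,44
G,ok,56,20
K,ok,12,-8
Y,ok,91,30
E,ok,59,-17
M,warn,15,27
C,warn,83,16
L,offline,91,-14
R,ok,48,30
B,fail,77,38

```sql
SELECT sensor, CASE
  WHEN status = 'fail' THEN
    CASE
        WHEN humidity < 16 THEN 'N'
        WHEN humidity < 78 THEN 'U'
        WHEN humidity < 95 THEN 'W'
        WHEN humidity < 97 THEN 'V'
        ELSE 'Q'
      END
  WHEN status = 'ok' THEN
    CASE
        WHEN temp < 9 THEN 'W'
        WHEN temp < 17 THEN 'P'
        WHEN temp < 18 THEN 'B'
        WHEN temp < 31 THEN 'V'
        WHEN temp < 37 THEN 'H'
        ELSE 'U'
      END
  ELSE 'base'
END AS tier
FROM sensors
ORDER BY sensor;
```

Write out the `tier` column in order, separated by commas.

U, base, H, W, V, U, W, base, base, V, H, U, V

sensor=B: status='fail' → inner[humidity < 78] → U
sensor=C: status='warn' → outer ELSE → base
sensor=D: status='ok' → inner[temp < 37] → H
sensor=E: status='ok' → inner[temp < 9] → W
sensor=G: status='ok' → inner[temp < 31] → V
sensor=H: status='fail' → inner[humidity < 78] → U
sensor=K: status='ok' → inner[temp < 9] → W
sensor=L: status='offline' → outer ELSE → base
sensor=M: status='warn' → outer ELSE → base
sensor=R: status='ok' → inner[temp < 31] → V
sensor=U: status='ok' → inner[temp < 37] → H
sensor=W: status='fail' → inner[humidity < 78] → U
sensor=Y: status='ok' → inner[temp < 31] → V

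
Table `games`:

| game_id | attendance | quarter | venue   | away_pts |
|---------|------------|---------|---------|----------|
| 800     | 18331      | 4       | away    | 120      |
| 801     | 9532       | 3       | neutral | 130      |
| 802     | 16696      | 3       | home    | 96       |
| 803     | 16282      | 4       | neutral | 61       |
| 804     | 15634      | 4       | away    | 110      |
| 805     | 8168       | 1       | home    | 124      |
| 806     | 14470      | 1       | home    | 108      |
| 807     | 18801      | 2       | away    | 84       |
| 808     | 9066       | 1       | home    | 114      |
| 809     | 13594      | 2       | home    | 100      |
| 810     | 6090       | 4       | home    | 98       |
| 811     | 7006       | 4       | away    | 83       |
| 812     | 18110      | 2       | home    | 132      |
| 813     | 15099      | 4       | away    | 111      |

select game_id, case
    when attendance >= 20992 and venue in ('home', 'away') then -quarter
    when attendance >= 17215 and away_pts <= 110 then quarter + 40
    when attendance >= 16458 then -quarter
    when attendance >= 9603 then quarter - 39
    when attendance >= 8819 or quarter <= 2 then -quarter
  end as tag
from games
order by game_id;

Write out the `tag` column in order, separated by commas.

-4, -3, -3, -35, -35, -1, -38, 42, -1, -37, NULL, NULL, -2, -35

game_id=800: attendance >= 16458 → -4
game_id=801: attendance >= 8819 or quarter <= 2 → -3
game_id=802: attendance >= 16458 → -3
game_id=803: attendance >= 9603 → -35
game_id=804: attendance >= 9603 → -35
game_id=805: attendance >= 8819 or quarter <= 2 → -1
game_id=806: attendance >= 9603 → -38
game_id=807: attendance >= 17215 and away_pts <= 110 → 42
game_id=808: attendance >= 8819 or quarter <= 2 → -1
game_id=809: attendance >= 9603 → -37
game_id=810: (no match → NULL) → NULL
game_id=811: (no match → NULL) → NULL
game_id=812: attendance >= 16458 → -2
game_id=813: attendance >= 9603 → -35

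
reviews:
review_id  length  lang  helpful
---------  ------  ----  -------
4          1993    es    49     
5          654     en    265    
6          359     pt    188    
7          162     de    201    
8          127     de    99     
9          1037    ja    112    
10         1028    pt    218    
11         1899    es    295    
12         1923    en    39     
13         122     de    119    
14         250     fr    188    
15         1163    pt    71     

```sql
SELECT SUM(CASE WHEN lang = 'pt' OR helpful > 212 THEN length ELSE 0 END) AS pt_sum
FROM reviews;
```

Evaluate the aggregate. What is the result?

review_id=4: ✗
review_id=5: ✓ → 654
review_id=6: ✓ → 359
review_id=7: ✗
review_id=8: ✗
review_id=9: ✗
review_id=10: ✓ → 1028
review_id=11: ✓ → 1899
review_id=12: ✗
review_id=13: ✗
review_id=14: ✗
review_id=15: ✓ → 1163
pt_sum = 654 + 359 + 1028 + 1899 + 1163 = 5103

5103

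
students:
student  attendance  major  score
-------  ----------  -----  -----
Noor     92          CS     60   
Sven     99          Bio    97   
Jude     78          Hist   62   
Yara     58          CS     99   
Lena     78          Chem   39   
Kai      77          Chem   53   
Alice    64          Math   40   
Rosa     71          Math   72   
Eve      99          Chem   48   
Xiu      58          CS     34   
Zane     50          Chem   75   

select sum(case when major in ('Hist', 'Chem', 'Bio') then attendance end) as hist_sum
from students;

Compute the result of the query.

481

student=Noor: ✗
student=Sven: ✓ → 99
student=Jude: ✓ → 78
student=Yara: ✗
student=Lena: ✓ → 78
student=Kai: ✓ → 77
student=Alice: ✗
student=Rosa: ✗
student=Eve: ✓ → 99
student=Xiu: ✗
student=Zane: ✓ → 50
hist_sum = 99 + 78 + 78 + 77 + 99 + 50 = 481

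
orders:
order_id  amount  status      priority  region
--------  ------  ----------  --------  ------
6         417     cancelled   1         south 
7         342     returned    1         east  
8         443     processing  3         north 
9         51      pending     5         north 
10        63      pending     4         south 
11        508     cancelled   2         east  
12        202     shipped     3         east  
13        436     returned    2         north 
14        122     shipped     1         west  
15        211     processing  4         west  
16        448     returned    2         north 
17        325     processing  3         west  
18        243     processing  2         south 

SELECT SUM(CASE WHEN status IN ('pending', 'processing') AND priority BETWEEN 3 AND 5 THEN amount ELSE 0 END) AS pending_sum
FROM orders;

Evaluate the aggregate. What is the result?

order_id=6: ✗
order_id=7: ✗
order_id=8: ✓ → 443
order_id=9: ✓ → 51
order_id=10: ✓ → 63
order_id=11: ✗
order_id=12: ✗
order_id=13: ✗
order_id=14: ✗
order_id=15: ✓ → 211
order_id=16: ✗
order_id=17: ✓ → 325
order_id=18: ✗
pending_sum = 443 + 51 + 63 + 211 + 325 = 1093

1093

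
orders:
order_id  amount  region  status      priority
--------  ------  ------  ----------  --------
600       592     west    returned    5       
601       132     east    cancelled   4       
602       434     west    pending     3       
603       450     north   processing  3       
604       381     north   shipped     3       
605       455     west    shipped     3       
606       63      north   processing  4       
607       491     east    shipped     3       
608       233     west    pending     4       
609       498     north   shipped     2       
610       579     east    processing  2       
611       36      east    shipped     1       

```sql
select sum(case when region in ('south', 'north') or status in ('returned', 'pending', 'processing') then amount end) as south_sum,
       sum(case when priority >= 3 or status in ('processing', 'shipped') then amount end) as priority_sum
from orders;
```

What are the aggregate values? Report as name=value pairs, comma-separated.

[south_sum: region in ('south', 'north') or status in ('returned', 'pending', 'processing')]
order_id=600: ✓ → 592
order_id=601: ✗
order_id=602: ✓ → 434
order_id=603: ✓ → 450
order_id=604: ✓ → 381
order_id=605: ✗
order_id=606: ✓ → 63
order_id=607: ✗
order_id=608: ✓ → 233
order_id=609: ✓ → 498
order_id=610: ✓ → 579
order_id=611: ✗
south_sum = 592 + 434 + 450 + 381 + 63 + 233 + 498 + 579 = 3230
—
[priority_sum: priority >= 3 or status in ('processing', 'shipped')]
order_id=600: ✓ → 592
order_id=601: ✓ → 132
order_id=602: ✓ → 434
order_id=603: ✓ → 450
order_id=604: ✓ → 381
order_id=605: ✓ → 455
order_id=606: ✓ → 63
order_id=607: ✓ → 491
order_id=608: ✓ → 233
order_id=609: ✓ → 498
order_id=610: ✓ → 579
order_id=611: ✓ → 36
priority_sum = 592 + 132 + 434 + 450 + 381 + 455 + 63 + 491 + 233 + 498 + 579 + 36 = 4344

south_sum=3230, priority_sum=4344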